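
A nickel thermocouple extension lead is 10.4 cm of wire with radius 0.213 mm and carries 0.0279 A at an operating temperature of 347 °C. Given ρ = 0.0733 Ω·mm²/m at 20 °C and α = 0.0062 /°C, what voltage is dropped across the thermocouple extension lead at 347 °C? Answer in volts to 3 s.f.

0.00452 V

ρ = 0.0733 Ω·mm²/m = 7.33×10^-8 Ω·m
A = πr² = π(2.1300e-04 m)² = 1.425e-07 m²
R₍20₎ = ρL/A = (7.33×10^-8)(0.104)/(1.425e-07) = 0.05348 Ω
R₍347₎ = R₍20₎(1 + αΔT) = 0.05348 × (1 + 0.0062×327) = 0.1619 Ω
V = IR = 0.0279 × 0.1619 = 0.00452 V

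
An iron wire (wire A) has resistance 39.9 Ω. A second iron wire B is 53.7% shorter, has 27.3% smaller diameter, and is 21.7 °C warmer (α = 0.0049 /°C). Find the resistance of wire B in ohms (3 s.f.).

38.7 Ω

R ∝ ρL/d² with ρ ∝ (1+αΔT), so R_B/R_A = (1 − 53.7/100) × (1 − 27.3/100)⁻² × (1 + 0.0049×21.7)
= 0.463 × 1.892 × 1.106 = 0.9692
R_B = 0.9692 × 39.9 = 38.7 Ω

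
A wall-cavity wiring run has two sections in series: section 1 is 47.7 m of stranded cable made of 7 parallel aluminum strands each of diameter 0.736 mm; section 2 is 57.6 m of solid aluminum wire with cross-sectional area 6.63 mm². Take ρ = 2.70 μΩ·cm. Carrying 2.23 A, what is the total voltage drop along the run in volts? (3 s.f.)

ρ = 2.70 μΩ·cm = 2.70×10^-8 Ω·m
Section 1: A_strand = π(3.6800e-04)² = 4.254e-07 m²; R₁ = ρL/(N·A_s) = (2.70×10^-8)(47.7)/(7×4.254e-07) = 0.4325 Ω
Section 2: A = 6.63 mm² = 6.630e-06 m²
R₂ = (2.70×10^-8)(57.6)/(6.630e-06) = 0.2346 Ω
R = R₁ + R₂ = 0.667 Ω
V = IR = 2.23 × 0.667 = 1.49 V

1.49 V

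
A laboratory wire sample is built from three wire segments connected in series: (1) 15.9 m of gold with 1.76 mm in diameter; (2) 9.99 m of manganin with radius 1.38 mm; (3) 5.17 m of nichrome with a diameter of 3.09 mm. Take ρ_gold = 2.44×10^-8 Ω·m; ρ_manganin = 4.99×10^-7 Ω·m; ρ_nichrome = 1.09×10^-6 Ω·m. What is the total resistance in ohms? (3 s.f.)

1.74 Ω

Seg 1: A = π(d/2)² = π(8.8000e-04 m)² = 2.433e-06 m²
R_1 = (2.44×10^-8)(15.9)/(2.433e-06) = 0.1595 Ω
Seg 2: A = πr² = π(1.3800e-03 m)² = 5.983e-06 m²
R_2 = (4.99×10^-7)(9.99)/(5.983e-06) = 0.8332 Ω
Seg 3: A = π(d/2)² = π(1.5450e-03 m)² = 7.499e-06 m²
R_3 = (1.09×10^-6)(5.17)/(7.499e-06) = 0.7515 Ω
R_total = R_1 + R_2 + R_3 = 1.74 Ω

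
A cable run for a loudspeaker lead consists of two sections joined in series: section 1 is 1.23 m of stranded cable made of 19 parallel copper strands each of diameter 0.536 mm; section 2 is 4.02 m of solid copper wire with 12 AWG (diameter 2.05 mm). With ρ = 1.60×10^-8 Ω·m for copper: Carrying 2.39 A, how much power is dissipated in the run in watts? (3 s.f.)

Section 1: A_strand = π(2.6800e-04)² = 2.256e-07 m²; R₁ = ρL/(N·A_s) = (1.60×10^-8)(1.23)/(19×2.256e-07) = 0.00459 Ω
Section 2: A = π(2.05/2 mm)² = π(1.0250e-03 m)² = 3.301e-06 m²
R₂ = (1.60×10^-8)(4.02)/(3.301e-06) = 0.01949 Ω
R = R₁ + R₂ = 0.02408 Ω
P = I²R = (2.39)² × 0.02408 = 0.138 W

0.138 W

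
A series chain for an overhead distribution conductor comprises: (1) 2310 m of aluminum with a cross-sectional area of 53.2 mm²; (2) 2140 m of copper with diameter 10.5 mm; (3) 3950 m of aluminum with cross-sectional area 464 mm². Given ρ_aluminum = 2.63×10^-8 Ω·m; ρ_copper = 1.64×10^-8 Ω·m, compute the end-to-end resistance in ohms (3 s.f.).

Seg 1: A = 53.2 mm² = 5.320e-05 m²
R_1 = (2.63×10^-8)(2310)/(5.320e-05) = 1.142 Ω
Seg 2: A = π(d/2)² = π(5.2500e-03 m)² = 8.659e-05 m²
R_2 = (1.64×10^-8)(2140)/(8.659e-05) = 0.4053 Ω
Seg 3: A = 464 mm² = 4.640e-04 m²
R_3 = (2.63×10^-8)(3950)/(4.640e-04) = 0.2239 Ω
R_total = R_1 + R_2 + R_3 = 1.77 Ω

1.77 Ω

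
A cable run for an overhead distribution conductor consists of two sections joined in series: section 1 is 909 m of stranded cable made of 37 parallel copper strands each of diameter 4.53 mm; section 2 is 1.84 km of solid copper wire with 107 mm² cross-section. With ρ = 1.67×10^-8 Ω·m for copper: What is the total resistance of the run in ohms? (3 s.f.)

0.313 Ω

Section 1: A_strand = π(2.2650e-03)² = 1.612e-05 m²; R₁ = ρL/(N·A_s) = (1.67×10^-8)(909)/(37×1.612e-05) = 0.02546 Ω
Section 2: A = 107 mm² = 1.070e-04 m²
R₂ = (1.67×10^-8)(1840)/(1.070e-04) = 0.2872 Ω
R = R₁ + R₂ = 0.313 Ω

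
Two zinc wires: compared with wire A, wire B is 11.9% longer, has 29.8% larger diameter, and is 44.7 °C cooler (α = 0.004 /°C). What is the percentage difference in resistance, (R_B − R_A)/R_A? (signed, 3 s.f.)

R ∝ ρL/d² with ρ ∝ (1+αΔT), so R_B/R_A = (1 + 11.9/100) × (1 + 29.8/100)⁻² × (1 − 0.004×44.7)
= 1.119 × 0.5935 × 0.8212 = 0.5454
(R_B − R_A)/R_A = 0.5454 − 1 = -45.5%

-45.5%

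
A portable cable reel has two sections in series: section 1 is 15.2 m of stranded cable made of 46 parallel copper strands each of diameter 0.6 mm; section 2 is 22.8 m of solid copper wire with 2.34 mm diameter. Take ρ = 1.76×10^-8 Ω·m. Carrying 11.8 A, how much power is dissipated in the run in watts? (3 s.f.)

15.9 W

Section 1: A_strand = π(3.0000e-04)² = 2.827e-07 m²; R₁ = ρL/(N·A_s) = (1.76×10^-8)(15.2)/(46×2.827e-07) = 0.02057 Ω
Section 2: A = π(d/2)² = π(1.1700e-03 m)² = 4.301e-06 m²
R₂ = (1.76×10^-8)(22.8)/(4.301e-06) = 0.09331 Ω
R = R₁ + R₂ = 0.1139 Ω
P = I²R = (11.8)² × 0.1139 = 15.9 W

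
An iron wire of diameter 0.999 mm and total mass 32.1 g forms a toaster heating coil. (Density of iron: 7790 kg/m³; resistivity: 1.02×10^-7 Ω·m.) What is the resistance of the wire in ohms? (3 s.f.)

0.684 Ω

A = π(d/2)² = π(4.9950e-04 m)² = 7.8383e-07 m²
L = m/(density·A) = 0.0321/(7790×7.8383e-07) = 5.257 m
R = ρL/A = (1.02×10^-7)(5.257)/(7.8383e-07) = 0.684 Ω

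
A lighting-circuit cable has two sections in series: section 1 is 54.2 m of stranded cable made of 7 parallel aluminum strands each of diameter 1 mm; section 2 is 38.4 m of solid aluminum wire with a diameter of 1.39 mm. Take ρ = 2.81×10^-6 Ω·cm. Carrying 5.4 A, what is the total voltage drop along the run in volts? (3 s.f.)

ρ = 2.81×10^-6 Ω·cm = 2.81×10^-8 Ω·m
Section 1: A_strand = π(5.0000e-04)² = 7.854e-07 m²; R₁ = ρL/(N·A_s) = (2.81×10^-8)(54.2)/(7×7.854e-07) = 0.277 Ω
Section 2: A = π(d/2)² = π(6.9500e-04 m)² = 1.517e-06 m²
R₂ = (2.81×10^-8)(38.4)/(1.517e-06) = 0.7111 Ω
R = R₁ + R₂ = 0.9881 Ω
V = IR = 5.4 × 0.9881 = 5.34 V

5.34 V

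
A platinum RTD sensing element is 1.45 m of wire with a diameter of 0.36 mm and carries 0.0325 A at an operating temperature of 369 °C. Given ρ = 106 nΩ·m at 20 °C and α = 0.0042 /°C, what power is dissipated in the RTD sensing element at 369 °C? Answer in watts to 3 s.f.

0.00393 W

ρ = 106 nΩ·m = 1.06×10^-7 Ω·m
A = π(d/2)² = π(1.8000e-04 m)² = 1.018e-07 m²
R₍20₎ = ρL/A = (1.06×10^-7)(1.45)/(1.018e-07) = 1.51 Ω
R₍369₎ = R₍20₎(1 + αΔT) = 1.51 × (1 + 0.0042×349) = 3.723 Ω
P = I²R = (0.0325)² × 3.723 = 0.00393 W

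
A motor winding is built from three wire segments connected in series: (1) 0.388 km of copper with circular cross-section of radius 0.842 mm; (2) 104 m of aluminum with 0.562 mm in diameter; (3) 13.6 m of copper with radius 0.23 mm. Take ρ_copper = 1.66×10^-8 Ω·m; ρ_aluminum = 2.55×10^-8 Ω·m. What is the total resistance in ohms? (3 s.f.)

14.9 Ω

Seg 1: A = πr² = π(8.4200e-04 m)² = 2.227e-06 m²
R_1 = (1.66×10^-8)(388)/(2.227e-06) = 2.892 Ω
Seg 2: A = π(d/2)² = π(2.8100e-04 m)² = 2.481e-07 m²
R_2 = (2.55×10^-8)(104)/(2.481e-07) = 10.69 Ω
Seg 3: A = πr² = π(2.3000e-04 m)² = 1.662e-07 m²
R_3 = (1.66×10^-8)(13.6)/(1.662e-07) = 1.358 Ω
R_total = R_1 + R_2 + R_3 = 14.9 Ω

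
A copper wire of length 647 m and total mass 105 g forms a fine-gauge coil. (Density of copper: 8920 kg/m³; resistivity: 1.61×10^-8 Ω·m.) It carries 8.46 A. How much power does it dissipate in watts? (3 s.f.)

41000 W

A = m/(density·L) = 0.105/(8920×647) = 1.8194e-08 m²
R = ρL/A = (1.61×10^-8)(647)/(1.8194e-08) = 572.5 Ω
P = I²R = (8.46)² × 572.5 = 41000 W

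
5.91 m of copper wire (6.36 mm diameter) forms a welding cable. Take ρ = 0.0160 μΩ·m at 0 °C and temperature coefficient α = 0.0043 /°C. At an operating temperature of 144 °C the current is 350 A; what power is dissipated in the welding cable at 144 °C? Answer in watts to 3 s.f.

ρ = 0.0160 μΩ·m = 1.60×10^-8 Ω·m
A = π(d/2)² = π(3.1800e-03 m)² = 3.177e-05 m²
R₍0₎ = ρL/A = (1.60×10^-8)(5.91)/(3.177e-05) = 0.002976 Ω
R₍144₎ = R₍0₎(1 + αΔT) = 0.002976 × (1 + 0.0043×144) = 0.00482 Ω
P = I²R = (350)² × 0.00482 = 590 W

590 W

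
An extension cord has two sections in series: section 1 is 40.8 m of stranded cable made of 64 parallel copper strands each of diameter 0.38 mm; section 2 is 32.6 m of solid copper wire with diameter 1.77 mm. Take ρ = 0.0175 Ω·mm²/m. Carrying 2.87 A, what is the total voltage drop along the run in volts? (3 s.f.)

ρ = 0.0175 Ω·mm²/m = 1.75×10^-8 Ω·m
Section 1: A_strand = π(1.9000e-04)² = 1.134e-07 m²; R₁ = ρL/(N·A_s) = (1.75×10^-8)(40.8)/(64×1.134e-07) = 0.09837 Ω
Section 2: A = π(d/2)² = π(8.8500e-04 m)² = 2.461e-06 m²
R₂ = (1.75×10^-8)(32.6)/(2.461e-06) = 0.2319 Ω
R = R₁ + R₂ = 0.3302 Ω
V = IR = 2.87 × 0.3302 = 0.948 V

0.948 V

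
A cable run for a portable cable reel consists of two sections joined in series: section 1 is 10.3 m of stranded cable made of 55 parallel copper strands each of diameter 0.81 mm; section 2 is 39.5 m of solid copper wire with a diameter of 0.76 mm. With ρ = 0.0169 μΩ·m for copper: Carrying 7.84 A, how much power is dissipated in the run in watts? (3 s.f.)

ρ = 0.0169 μΩ·m = 1.69×10^-8 Ω·m
Section 1: A_strand = π(4.0500e-04)² = 5.153e-07 m²; R₁ = ρL/(N·A_s) = (1.69×10^-8)(10.3)/(55×5.153e-07) = 0.006142 Ω
Section 2: A = π(d/2)² = π(3.8000e-04 m)² = 4.536e-07 m²
R₂ = (1.69×10^-8)(39.5)/(4.536e-07) = 1.472 Ω
R = R₁ + R₂ = 1.478 Ω
P = I²R = (7.84)² × 1.478 = 90.8 W

90.8 W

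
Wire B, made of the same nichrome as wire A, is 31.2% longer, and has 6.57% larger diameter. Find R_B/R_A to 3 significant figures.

R ∝ L/d², so R_B/R_A = (1 + 31.2/100) × (1 + 6.57/100)⁻²
= 1.312 × 0.8805 = 1.16

1.16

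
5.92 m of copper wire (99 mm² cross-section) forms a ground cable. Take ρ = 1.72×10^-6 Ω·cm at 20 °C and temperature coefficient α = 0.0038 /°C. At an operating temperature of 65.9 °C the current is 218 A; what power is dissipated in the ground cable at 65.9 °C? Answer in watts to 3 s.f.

ρ = 1.72×10^-6 Ω·cm = 1.72×10^-8 Ω·m
A = 99 mm² = 9.900e-05 m²
R₍20₎ = ρL/A = (1.72×10^-8)(5.92)/(9.900e-05) = 0.001029 Ω
R₍65.9₎ = R₍20₎(1 + αΔT) = 0.001029 × (1 + 0.0038×45.9) = 0.001208 Ω
P = I²R = (218)² × 0.001208 = 57.4 W

57.4 W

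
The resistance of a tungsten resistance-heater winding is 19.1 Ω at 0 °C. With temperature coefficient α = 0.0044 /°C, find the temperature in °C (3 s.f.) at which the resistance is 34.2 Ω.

R = R₀(1 + α(T − T₀)) ⇒ T = T₀ + (R/R₀ − 1)/α
T = 0 + (34.2/19.1 − 1)/0.0044 = 0 + (0.7906)/0.0044 = 180 °C

180 °C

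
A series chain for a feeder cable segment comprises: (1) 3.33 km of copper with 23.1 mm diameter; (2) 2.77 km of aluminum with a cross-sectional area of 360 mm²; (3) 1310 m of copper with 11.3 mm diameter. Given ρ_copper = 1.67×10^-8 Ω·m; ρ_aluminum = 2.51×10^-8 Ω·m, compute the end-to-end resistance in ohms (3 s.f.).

0.544 Ω

Seg 1: A = π(d/2)² = π(1.1550e-02 m)² = 4.191e-04 m²
R_1 = (1.67×10^-8)(3330)/(4.191e-04) = 0.1327 Ω
Seg 2: A = 360 mm² = 3.600e-04 m²
R_2 = (2.51×10^-8)(2770)/(3.600e-04) = 0.1931 Ω
Seg 3: A = π(d/2)² = π(5.6500e-03 m)² = 1.003e-04 m²
R_3 = (1.67×10^-8)(1310)/(1.003e-04) = 0.2181 Ω
R_total = R_1 + R_2 + R_3 = 0.544 Ω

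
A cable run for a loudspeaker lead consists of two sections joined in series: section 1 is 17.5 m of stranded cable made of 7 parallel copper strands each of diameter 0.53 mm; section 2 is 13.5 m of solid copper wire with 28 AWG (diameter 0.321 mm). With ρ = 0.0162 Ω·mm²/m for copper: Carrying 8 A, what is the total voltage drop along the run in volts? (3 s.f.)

23.1 V

ρ = 0.0162 Ω·mm²/m = 1.62×10^-8 Ω·m
Section 1: A_strand = π(2.6500e-04)² = 2.206e-07 m²; R₁ = ρL/(N·A_s) = (1.62×10^-8)(17.5)/(7×2.206e-07) = 0.1836 Ω
Section 2: A = π(0.321/2 mm)² = π(1.6050e-04 m)² = 8.093e-08 m²
R₂ = (1.62×10^-8)(13.5)/(8.093e-08) = 2.702 Ω
R = R₁ + R₂ = 2.886 Ω
V = IR = 8 × 2.886 = 23.1 V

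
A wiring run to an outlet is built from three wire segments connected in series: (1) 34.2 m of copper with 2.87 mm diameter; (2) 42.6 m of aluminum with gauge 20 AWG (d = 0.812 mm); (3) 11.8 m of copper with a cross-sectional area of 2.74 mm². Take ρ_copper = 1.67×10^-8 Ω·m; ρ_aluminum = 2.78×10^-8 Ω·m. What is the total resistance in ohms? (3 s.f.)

Seg 1: A = π(d/2)² = π(1.4350e-03 m)² = 6.469e-06 m²
R_1 = (1.67×10^-8)(34.2)/(6.469e-06) = 0.08829 Ω
Seg 2: A = π(0.812/2 mm)² = π(4.0600e-04 m)² = 5.178e-07 m²
R_2 = (2.78×10^-8)(42.6)/(5.178e-07) = 2.287 Ω
Seg 3: A = 2.74 mm² = 2.740e-06 m²
R_3 = (1.67×10^-8)(11.8)/(2.740e-06) = 0.07192 Ω
R_total = R_1 + R_2 + R_3 = 2.45 Ω

2.45 Ω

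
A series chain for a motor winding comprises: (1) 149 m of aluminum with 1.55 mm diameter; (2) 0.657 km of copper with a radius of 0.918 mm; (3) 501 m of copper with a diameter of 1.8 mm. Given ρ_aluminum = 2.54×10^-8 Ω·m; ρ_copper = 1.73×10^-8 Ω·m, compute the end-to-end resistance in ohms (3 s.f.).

9.70 Ω

Seg 1: A = π(d/2)² = π(7.7500e-04 m)² = 1.887e-06 m²
R_1 = (2.54×10^-8)(149)/(1.887e-06) = 2.006 Ω
Seg 2: A = πr² = π(9.1800e-04 m)² = 2.647e-06 m²
R_2 = (1.73×10^-8)(657)/(2.647e-06) = 4.293 Ω
Seg 3: A = π(d/2)² = π(9.0000e-04 m)² = 2.545e-06 m²
R_3 = (1.73×10^-8)(501)/(2.545e-06) = 3.406 Ω
R_total = R_1 + R_2 + R_3 = 9.70 Ω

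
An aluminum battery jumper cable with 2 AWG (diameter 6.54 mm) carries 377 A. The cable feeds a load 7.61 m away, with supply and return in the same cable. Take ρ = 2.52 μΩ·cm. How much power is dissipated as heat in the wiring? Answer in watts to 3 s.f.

ρ = 2.52 μΩ·cm = 2.52×10^-8 Ω·m
A = π(6.54/2 mm)² = π(3.2700e-03 m)² = 3.359e-05 m²
Total conductor length (both ways) L = 2 × 7.61 = 15.22 m
R = ρL/A = (2.52×10^-8)(15.22)/(3.359e-05) = 0.01142 Ω
P = I²R = (377)² × 0.01142 = 1620 W

1620 W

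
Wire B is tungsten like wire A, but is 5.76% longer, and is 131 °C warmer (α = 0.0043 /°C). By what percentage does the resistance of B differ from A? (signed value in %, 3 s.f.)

65.3%

R ∝ ρL/d² with ρ ∝ (1+αΔT), so R_B/R_A = (1 + 5.76/100) × (1 + 0.0043×131)
= 1.058 × 1.563 = 1.653
(R_B − R_A)/R_A = 1.653 − 1 = 65.3%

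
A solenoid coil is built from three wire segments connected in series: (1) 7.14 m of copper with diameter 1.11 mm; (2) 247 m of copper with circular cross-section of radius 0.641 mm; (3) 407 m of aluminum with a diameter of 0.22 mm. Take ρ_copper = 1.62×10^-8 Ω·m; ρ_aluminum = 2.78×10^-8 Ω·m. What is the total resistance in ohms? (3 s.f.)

301 Ω

Seg 1: A = π(d/2)² = π(5.5500e-04 m)² = 9.677e-07 m²
R_1 = (1.62×10^-8)(7.14)/(9.677e-07) = 0.1195 Ω
Seg 2: A = πr² = π(6.4100e-04 m)² = 1.291e-06 m²
R_2 = (1.62×10^-8)(247)/(1.291e-06) = 3.1 Ω
Seg 3: A = π(d/2)² = π(1.1000e-04 m)² = 3.801e-08 m²
R_3 = (2.78×10^-8)(407)/(3.801e-08) = 297.6 Ω
R_total = R_1 + R_2 + R_3 = 301 Ω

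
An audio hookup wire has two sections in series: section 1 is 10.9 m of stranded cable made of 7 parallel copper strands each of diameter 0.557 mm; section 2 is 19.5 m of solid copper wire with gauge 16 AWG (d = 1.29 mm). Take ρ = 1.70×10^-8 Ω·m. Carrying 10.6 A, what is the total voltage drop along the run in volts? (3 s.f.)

Section 1: A_strand = π(2.7850e-04)² = 2.437e-07 m²; R₁ = ρL/(N·A_s) = (1.70×10^-8)(10.9)/(7×2.437e-07) = 0.1086 Ω
Section 2: A = π(1.29/2 mm)² = π(6.4500e-04 m)² = 1.307e-06 m²
R₂ = (1.70×10^-8)(19.5)/(1.307e-06) = 0.2536 Ω
R = R₁ + R₂ = 0.3623 Ω
V = IR = 10.6 × 0.3623 = 3.84 V

3.84 V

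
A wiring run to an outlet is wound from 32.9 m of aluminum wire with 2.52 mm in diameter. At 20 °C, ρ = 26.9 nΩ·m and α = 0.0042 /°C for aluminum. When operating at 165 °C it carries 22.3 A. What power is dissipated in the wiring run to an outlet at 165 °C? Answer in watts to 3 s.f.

142 W

ρ = 26.9 nΩ·m = 2.69×10^-8 Ω·m
A = π(d/2)² = π(1.2600e-03 m)² = 4.988e-06 m²
R₍20₎ = ρL/A = (2.69×10^-8)(32.9)/(4.988e-06) = 0.1774 Ω
R₍165₎ = R₍20₎(1 + αΔT) = 0.1774 × (1 + 0.0042×145) = 0.2855 Ω
P = I²R = (22.3)² × 0.2855 = 142 W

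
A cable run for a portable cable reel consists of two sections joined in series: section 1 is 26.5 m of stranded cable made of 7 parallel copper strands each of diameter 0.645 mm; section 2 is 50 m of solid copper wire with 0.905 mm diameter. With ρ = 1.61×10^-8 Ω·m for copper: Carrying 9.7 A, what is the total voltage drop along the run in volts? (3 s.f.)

13.9 V

Section 1: A_strand = π(3.2250e-04)² = 3.267e-07 m²; R₁ = ρL/(N·A_s) = (1.61×10^-8)(26.5)/(7×3.267e-07) = 0.1865 Ω
Section 2: A = π(d/2)² = π(4.5250e-04 m)² = 6.433e-07 m²
R₂ = (1.61×10^-8)(50)/(6.433e-07) = 1.251 Ω
R = R₁ + R₂ = 1.438 Ω
V = IR = 9.7 × 1.438 = 13.9 V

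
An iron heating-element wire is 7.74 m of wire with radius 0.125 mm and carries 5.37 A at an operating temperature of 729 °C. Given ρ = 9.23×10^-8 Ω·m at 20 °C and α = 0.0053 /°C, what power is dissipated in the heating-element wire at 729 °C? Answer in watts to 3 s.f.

2000 W

A = πr² = π(1.2500e-04 m)² = 4.909e-08 m²
R₍20₎ = ρL/A = (9.23×10^-8)(7.74)/(4.909e-08) = 14.55 Ω
R₍729₎ = R₍20₎(1 + αΔT) = 14.55 × (1 + 0.0053×709) = 69.24 Ω
P = I²R = (5.37)² × 69.24 = 2000 W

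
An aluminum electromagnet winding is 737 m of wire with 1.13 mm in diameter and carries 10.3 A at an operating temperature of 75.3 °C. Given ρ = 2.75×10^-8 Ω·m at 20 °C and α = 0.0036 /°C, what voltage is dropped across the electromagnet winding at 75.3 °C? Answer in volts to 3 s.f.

A = π(d/2)² = π(5.6500e-04 m)² = 1.003e-06 m²
R₍20₎ = ρL/A = (2.75×10^-8)(737)/(1.003e-06) = 20.21 Ω
R₍75.3₎ = R₍20₎(1 + αΔT) = 20.21 × (1 + 0.0036×55.3) = 24.23 Ω
V = IR = 10.3 × 24.23 = 250 V

250 V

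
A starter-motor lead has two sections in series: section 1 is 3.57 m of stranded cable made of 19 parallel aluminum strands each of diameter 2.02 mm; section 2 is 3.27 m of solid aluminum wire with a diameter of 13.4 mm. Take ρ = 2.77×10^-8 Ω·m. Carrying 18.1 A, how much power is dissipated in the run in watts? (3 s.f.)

0.742 W

Section 1: A_strand = π(1.0100e-03)² = 3.205e-06 m²; R₁ = ρL/(N·A_s) = (2.77×10^-8)(3.57)/(19×3.205e-06) = 0.001624 Ω
Section 2: A = π(d/2)² = π(6.7000e-03 m)² = 1.410e-04 m²
R₂ = (2.77×10^-8)(3.27)/(1.410e-04) = 6.423×10^-4 Ω
R = R₁ + R₂ = 0.002266 Ω
P = I²R = (18.1)² × 0.002266 = 0.742 W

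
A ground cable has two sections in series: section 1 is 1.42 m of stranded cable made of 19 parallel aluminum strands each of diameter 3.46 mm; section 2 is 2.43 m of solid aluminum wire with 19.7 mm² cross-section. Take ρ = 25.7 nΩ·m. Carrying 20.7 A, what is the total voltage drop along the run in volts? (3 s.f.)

ρ = 25.7 nΩ·m = 2.57×10^-8 Ω·m
Section 1: A_strand = π(1.7300e-03)² = 9.402e-06 m²; R₁ = ρL/(N·A_s) = (2.57×10^-8)(1.42)/(19×9.402e-06) = 2.043×10^-4 Ω
Section 2: A = 19.7 mm² = 1.970e-05 m²
R₂ = (2.57×10^-8)(2.43)/(1.970e-05) = 0.00317 Ω
R = R₁ + R₂ = 0.003374 Ω
V = IR = 20.7 × 0.003374 = 0.0698 V

0.0698 V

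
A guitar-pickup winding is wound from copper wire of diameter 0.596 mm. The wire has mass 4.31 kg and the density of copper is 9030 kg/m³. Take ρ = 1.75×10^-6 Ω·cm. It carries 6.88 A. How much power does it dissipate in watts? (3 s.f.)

ρ = 1.75×10^-6 Ω·cm = 1.75×10^-8 Ω·m
A = π(d/2)² = π(2.9800e-04 m)² = 2.7899e-07 m²
L = m/(density·A) = 4.31/(9030×2.7899e-07) = 1711 m
R = ρL/A = (1.75×10^-8)(1711)/(2.7899e-07) = 107.3 Ω
P = I²R = (6.88)² × 107.3 = 5080 W

5080 W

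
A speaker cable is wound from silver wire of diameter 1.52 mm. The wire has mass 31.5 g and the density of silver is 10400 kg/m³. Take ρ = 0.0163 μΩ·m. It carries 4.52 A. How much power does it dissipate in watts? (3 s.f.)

ρ = 0.0163 μΩ·m = 1.63×10^-8 Ω·m
A = π(d/2)² = π(7.6000e-04 m)² = 1.8146e-06 m²
L = m/(density·A) = 0.0315/(10400×1.8146e-06) = 1.669 m
R = ρL/A = (1.63×10^-8)(1.669)/(1.8146e-06) = 0.01499 Ω
P = I²R = (4.52)² × 0.01499 = 0.306 W

0.306 W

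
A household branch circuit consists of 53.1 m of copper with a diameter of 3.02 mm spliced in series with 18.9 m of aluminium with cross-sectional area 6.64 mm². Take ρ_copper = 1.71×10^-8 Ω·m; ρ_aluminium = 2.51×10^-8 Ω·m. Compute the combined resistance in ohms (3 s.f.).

Segment 1: A = π(d/2)² = π(1.5100e-03 m)² = 7.163e-06 m²
R₁ = ρL/A = (1.71×10^-8)(53.1)/(7.163e-06) = 0.1268 Ω
Segment 2: A = 6.64 mm² = 6.640e-06 m²
R₂ = (2.51×10^-8)(18.9)/(6.640e-06) = 0.07144 Ω
R = R₁ + R₂ = 0.198 Ω

0.198 Ω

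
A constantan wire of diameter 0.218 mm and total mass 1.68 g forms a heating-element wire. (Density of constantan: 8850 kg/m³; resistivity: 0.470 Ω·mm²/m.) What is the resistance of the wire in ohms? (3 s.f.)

64.0 Ω

ρ = 0.470 Ω·mm²/m = 4.70×10^-7 Ω·m
A = π(d/2)² = π(1.0900e-04 m)² = 3.7325e-08 m²
L = m/(density·A) = 0.00168/(8850×3.7325e-08) = 5.086 m
R = ρL/A = (4.70×10^-7)(5.086)/(3.7325e-08) = 64.0 Ω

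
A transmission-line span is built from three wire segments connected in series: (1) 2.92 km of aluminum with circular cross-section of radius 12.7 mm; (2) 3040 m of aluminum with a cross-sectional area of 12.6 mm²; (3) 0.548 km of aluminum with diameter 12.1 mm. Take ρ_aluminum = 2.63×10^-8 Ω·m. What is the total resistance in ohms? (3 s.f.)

6.62 Ω

Seg 1: A = πr² = π(1.2700e-02 m)² = 5.067e-04 m²
R_1 = (2.63×10^-8)(2920)/(5.067e-04) = 0.1516 Ω
Seg 2: A = 12.6 mm² = 1.260e-05 m²
R_2 = (2.63×10^-8)(3040)/(1.260e-05) = 6.345 Ω
Seg 3: A = π(d/2)² = π(6.0500e-03 m)² = 1.150e-04 m²
R_3 = (2.63×10^-8)(548)/(1.150e-04) = 0.1253 Ω
R_total = R_1 + R_2 + R_3 = 6.62 Ω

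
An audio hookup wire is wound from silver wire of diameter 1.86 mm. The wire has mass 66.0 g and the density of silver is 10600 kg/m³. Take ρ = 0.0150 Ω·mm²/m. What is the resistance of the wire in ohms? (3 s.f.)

0.0127 Ω

ρ = 0.0150 Ω·mm²/m = 1.50×10^-8 Ω·m
A = π(d/2)² = π(9.3000e-04 m)² = 2.7172e-06 m²
L = m/(density·A) = 0.066/(10600×2.7172e-06) = 2.292 m
R = ρL/A = (1.50×10^-8)(2.292)/(2.7172e-06) = 0.0127 Ω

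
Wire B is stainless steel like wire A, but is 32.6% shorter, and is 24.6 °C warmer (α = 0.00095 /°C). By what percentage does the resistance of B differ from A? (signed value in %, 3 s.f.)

R ∝ ρL/d² with ρ ∝ (1+αΔT), so R_B/R_A = (1 − 32.6/100) × (1 + 0.00095×24.6)
= 0.674 × 1.023 = 0.6897
(R_B − R_A)/R_A = 0.6897 − 1 = -31.0%

-31.0%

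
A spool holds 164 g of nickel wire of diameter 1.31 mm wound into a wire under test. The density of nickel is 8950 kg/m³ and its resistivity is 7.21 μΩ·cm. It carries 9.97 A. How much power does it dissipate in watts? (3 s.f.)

72.3 W

ρ = 7.21 μΩ·cm = 7.21×10^-8 Ω·m
A = π(d/2)² = π(6.5500e-04 m)² = 1.3478e-06 m²
L = m/(density·A) = 0.164/(8950×1.3478e-06) = 13.6 m
R = ρL/A = (7.21×10^-8)(13.6)/(1.3478e-06) = 0.7273 Ω
P = I²R = (9.97)² × 0.7273 = 72.3 W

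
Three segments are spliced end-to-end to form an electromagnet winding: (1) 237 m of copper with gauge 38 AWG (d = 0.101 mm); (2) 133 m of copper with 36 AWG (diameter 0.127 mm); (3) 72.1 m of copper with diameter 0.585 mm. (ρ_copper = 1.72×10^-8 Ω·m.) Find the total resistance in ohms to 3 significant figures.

Seg 1: A = π(0.101/2 mm)² = π(5.0500e-05 m)² = 8.012e-09 m²
R_1 = (1.72×10^-8)(237)/(8.012e-09) = 508.8 Ω
Seg 2: A = π(0.127/2 mm)² = π(6.3500e-05 m)² = 1.267e-08 m²
R_2 = (1.72×10^-8)(133)/(1.267e-08) = 180.6 Ω
Seg 3: A = π(d/2)² = π(2.9250e-04 m)² = 2.688e-07 m²
R_3 = (1.72×10^-8)(72.1)/(2.688e-07) = 4.614 Ω
R_total = R_1 + R_2 + R_3 = 694 Ω

694 Ω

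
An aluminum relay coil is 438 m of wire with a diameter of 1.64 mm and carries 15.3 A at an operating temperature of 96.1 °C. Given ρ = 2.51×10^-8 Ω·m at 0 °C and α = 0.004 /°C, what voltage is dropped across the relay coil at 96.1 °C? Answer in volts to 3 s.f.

110 V

A = π(d/2)² = π(8.2000e-04 m)² = 2.112e-06 m²
R₍0₎ = ρL/A = (2.51×10^-8)(438)/(2.112e-06) = 5.204 Ω
R₍96.1₎ = R₍0₎(1 + αΔT) = 5.204 × (1 + 0.004×96.1) = 7.205 Ω
V = IR = 15.3 × 7.205 = 110 V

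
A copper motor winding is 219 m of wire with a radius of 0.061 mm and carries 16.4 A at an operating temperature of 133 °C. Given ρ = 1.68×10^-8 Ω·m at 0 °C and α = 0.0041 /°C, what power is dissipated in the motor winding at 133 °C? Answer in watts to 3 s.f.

1.31×10^5 W

A = πr² = π(6.1000e-05 m)² = 1.169e-08 m²
R₍0₎ = ρL/A = (1.68×10^-8)(219)/(1.169e-08) = 314.7 Ω
R₍133₎ = R₍0₎(1 + αΔT) = 314.7 × (1 + 0.0041×133) = 486.4 Ω
P = I²R = (16.4)² × 486.4 = 1.31×10^5 W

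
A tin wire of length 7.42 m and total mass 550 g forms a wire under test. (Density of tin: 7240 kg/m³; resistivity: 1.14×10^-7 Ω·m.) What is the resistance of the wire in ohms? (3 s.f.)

A = m/(density·L) = 0.55/(7240×7.42) = 1.0238e-05 m²
R = ρL/A = (1.14×10^-7)(7.42)/(1.0238e-05) = 0.0826 Ω

0.0826 Ω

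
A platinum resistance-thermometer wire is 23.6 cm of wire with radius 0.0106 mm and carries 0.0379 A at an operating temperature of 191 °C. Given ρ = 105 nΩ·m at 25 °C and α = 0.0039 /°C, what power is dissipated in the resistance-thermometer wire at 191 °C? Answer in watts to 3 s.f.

ρ = 105 nΩ·m = 1.05×10^-7 Ω·m
A = πr² = π(1.0600e-05 m)² = 3.530e-10 m²
R₍25₎ = ρL/A = (1.05×10^-7)(0.236)/(3.530e-10) = 70.2 Ω
R₍191₎ = R₍25₎(1 + αΔT) = 70.2 × (1 + 0.0039×166) = 115.6 Ω
P = I²R = (0.0379)² × 115.6 = 0.166 W

0.166 W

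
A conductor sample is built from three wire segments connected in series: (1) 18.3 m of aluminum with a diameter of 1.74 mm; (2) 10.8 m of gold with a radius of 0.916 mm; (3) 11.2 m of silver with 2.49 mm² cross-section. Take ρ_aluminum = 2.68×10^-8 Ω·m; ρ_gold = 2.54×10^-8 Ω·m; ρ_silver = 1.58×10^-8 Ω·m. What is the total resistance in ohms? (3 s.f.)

Seg 1: A = π(d/2)² = π(8.7000e-04 m)² = 2.378e-06 m²
R_1 = (2.68×10^-8)(18.3)/(2.378e-06) = 0.2063 Ω
Seg 2: A = πr² = π(9.1600e-04 m)² = 2.636e-06 m²
R_2 = (2.54×10^-8)(10.8)/(2.636e-06) = 0.1041 Ω
Seg 3: A = 2.49 mm² = 2.490e-06 m²
R_3 = (1.58×10^-8)(11.2)/(2.490e-06) = 0.07107 Ω
R_total = R_1 + R_2 + R_3 = 0.381 Ω

0.381 Ω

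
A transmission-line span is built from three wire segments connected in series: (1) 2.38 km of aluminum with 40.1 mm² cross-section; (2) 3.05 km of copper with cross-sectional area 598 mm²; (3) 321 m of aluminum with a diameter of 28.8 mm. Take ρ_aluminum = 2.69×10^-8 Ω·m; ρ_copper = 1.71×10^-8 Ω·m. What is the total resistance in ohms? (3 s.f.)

Seg 1: A = 40.1 mm² = 4.010e-05 m²
R_1 = (2.69×10^-8)(2380)/(4.010e-05) = 1.597 Ω
Seg 2: A = 598 mm² = 5.980e-04 m²
R_2 = (1.71×10^-8)(3050)/(5.980e-04) = 0.08722 Ω
Seg 3: A = π(d/2)² = π(1.4400e-02 m)² = 6.514e-04 m²
R_3 = (2.69×10^-8)(321)/(6.514e-04) = 0.01326 Ω
R_total = R_1 + R_2 + R_3 = 1.70 Ω

1.70 Ω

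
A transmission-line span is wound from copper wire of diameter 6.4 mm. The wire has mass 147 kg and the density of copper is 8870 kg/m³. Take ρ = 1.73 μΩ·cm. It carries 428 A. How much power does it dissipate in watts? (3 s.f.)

50700 W

ρ = 1.73 μΩ·cm = 1.73×10^-8 Ω·m
A = π(d/2)² = π(3.2000e-03 m)² = 3.2170e-05 m²
L = m/(density·A) = 147/(8870×3.2170e-05) = 515.2 m
R = ρL/A = (1.73×10^-8)(515.2)/(3.2170e-05) = 0.277 Ω
P = I²R = (428)² × 0.277 = 50700 W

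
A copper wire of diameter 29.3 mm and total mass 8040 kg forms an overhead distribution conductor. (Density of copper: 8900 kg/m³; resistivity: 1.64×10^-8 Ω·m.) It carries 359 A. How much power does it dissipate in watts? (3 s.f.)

A = π(d/2)² = π(1.4650e-02 m)² = 6.7426e-04 m²
L = m/(density·A) = 8040/(8900×6.7426e-04) = 1340 m
R = ρL/A = (1.64×10^-8)(1340)/(6.7426e-04) = 0.03259 Ω
P = I²R = (359)² × 0.03259 = 4200 W

4200 W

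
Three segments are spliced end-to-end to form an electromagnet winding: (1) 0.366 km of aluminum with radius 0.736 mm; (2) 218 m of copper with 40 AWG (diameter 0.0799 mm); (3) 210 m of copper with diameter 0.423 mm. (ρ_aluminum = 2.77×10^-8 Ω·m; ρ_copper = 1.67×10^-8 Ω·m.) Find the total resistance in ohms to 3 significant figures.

Seg 1: A = πr² = π(7.3600e-04 m)² = 1.702e-06 m²
R_1 = (2.77×10^-8)(366)/(1.702e-06) = 5.957 Ω
Seg 2: A = π(0.0799/2 mm)² = π(3.9950e-05 m)² = 5.014e-09 m²
R_2 = (1.67×10^-8)(218)/(5.014e-09) = 726.1 Ω
Seg 3: A = π(d/2)² = π(2.1150e-04 m)² = 1.405e-07 m²
R_3 = (1.67×10^-8)(210)/(1.405e-07) = 24.96 Ω
R_total = R_1 + R_2 + R_3 = 757 Ω

757 Ω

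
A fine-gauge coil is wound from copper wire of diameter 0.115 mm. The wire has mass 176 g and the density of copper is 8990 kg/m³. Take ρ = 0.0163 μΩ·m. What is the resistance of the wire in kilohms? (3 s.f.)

ρ = 0.0163 μΩ·m = 1.63×10^-8 Ω·m
A = π(d/2)² = π(5.7500e-05 m)² = 1.0387e-08 m²
L = m/(density·A) = 0.176/(8990×1.0387e-08) = 1885 m
R = ρL/A = (1.63×10^-8)(1885)/(1.0387e-08) = 2.96 kΩ

2.96 kΩ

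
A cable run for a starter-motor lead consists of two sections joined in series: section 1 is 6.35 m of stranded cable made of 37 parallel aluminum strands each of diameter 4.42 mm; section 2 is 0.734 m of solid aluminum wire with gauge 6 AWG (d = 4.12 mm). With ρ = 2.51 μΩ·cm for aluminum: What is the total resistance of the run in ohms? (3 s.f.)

0.00166 Ω

ρ = 2.51 μΩ·cm = 2.51×10^-8 Ω·m
Section 1: A_strand = π(2.2100e-03)² = 1.534e-05 m²; R₁ = ρL/(N·A_s) = (2.51×10^-8)(6.35)/(37×1.534e-05) = 2.807×10^-4 Ω
Section 2: A = π(4.12/2 mm)² = π(2.0600e-03 m)² = 1.333e-05 m²
R₂ = (2.51×10^-8)(0.734)/(1.333e-05) = 0.001382 Ω
R = R₁ + R₂ = 0.00166 Ω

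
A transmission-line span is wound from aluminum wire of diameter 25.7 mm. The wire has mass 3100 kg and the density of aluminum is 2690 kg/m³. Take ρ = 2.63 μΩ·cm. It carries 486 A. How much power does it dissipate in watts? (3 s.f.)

ρ = 2.63 μΩ·cm = 2.63×10^-8 Ω·m
A = π(d/2)² = π(1.2850e-02 m)² = 5.1875e-04 m²
L = m/(density·A) = 3100/(2690×5.1875e-04) = 2222 m
R = ρL/A = (2.63×10^-8)(2222)/(5.1875e-04) = 0.1126 Ω
P = I²R = (486)² × 0.1126 = 26600 W

26600 W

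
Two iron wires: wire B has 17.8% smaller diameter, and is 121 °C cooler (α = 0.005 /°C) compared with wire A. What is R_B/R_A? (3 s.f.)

0.585

R ∝ ρL/d² with ρ ∝ (1+αΔT), so R_B/R_A = (1 − 17.8/100)⁻² × (1 − 0.005×121)
= 1.48 × 0.395 = 0.585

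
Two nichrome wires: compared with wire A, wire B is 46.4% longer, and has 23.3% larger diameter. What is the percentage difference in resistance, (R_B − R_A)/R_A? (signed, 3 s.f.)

-3.70%

R ∝ L/d², so R_B/R_A = (1 + 46.4/100) × (1 + 23.3/100)⁻²
= 1.464 × 0.6578 = 0.963
(R_B − R_A)/R_A = 0.963 − 1 = -3.70%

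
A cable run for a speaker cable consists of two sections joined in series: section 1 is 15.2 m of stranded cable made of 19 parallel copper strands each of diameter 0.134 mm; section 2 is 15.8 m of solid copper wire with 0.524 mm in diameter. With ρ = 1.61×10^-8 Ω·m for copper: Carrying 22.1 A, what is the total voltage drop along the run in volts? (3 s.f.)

Section 1: A_strand = π(6.7000e-05)² = 1.410e-08 m²; R₁ = ρL/(N·A_s) = (1.61×10^-8)(15.2)/(19×1.410e-08) = 0.9133 Ω
Section 2: A = π(d/2)² = π(2.6200e-04 m)² = 2.157e-07 m²
R₂ = (1.61×10^-8)(15.8)/(2.157e-07) = 1.18 Ω
R = R₁ + R₂ = 2.093 Ω
V = IR = 22.1 × 2.093 = 46.3 V

46.3 V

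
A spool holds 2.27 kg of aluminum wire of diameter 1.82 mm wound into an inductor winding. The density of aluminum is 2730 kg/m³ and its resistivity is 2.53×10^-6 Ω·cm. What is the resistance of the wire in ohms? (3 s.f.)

3.11 Ω

ρ = 2.53×10^-6 Ω·cm = 2.53×10^-8 Ω·m
A = π(d/2)² = π(9.1000e-04 m)² = 2.6016e-06 m²
L = m/(density·A) = 2.27/(2730×2.6016e-06) = 319.6 m
R = ρL/A = (2.53×10^-8)(319.6)/(2.6016e-06) = 3.11 Ω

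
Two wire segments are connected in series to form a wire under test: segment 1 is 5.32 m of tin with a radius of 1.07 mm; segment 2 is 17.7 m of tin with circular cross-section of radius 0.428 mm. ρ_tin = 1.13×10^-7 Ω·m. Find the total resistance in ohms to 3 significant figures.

Segment 1: A = πr² = π(1.0700e-03 m)² = 3.597e-06 m²
R₁ = ρL/A = (1.13×10^-7)(5.32)/(3.597e-06) = 0.1671 Ω
Segment 2: A = πr² = π(4.2800e-04 m)² = 5.755e-07 m²
R₂ = (1.13×10^-7)(17.7)/(5.755e-07) = 3.475 Ω
R = R₁ + R₂ = 3.64 Ω

3.64 Ω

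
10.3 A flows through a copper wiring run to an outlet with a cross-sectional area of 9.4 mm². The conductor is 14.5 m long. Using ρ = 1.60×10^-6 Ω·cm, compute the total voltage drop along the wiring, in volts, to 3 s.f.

0.254 V

ρ = 1.60×10^-6 Ω·cm = 1.60×10^-8 Ω·m
A = 9.4 mm² = 9.400e-06 m²
R = ρL/A = (1.60×10^-8)(14.5)/(9.400e-06) = 0.02468 Ω
V = IR = 10.3 × 0.02468 = 0.254 V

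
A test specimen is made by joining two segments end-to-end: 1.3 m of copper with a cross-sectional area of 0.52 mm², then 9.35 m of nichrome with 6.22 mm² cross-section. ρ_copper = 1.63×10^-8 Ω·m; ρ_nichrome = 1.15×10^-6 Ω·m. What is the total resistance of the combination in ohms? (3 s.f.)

Segment 1: A = 0.52 mm² = 5.200e-07 m²
R₁ = ρL/A = (1.63×10^-8)(1.3)/(5.200e-07) = 0.04075 Ω
Segment 2: A = 6.22 mm² = 6.220e-06 m²
R₂ = (1.15×10^-6)(9.35)/(6.220e-06) = 1.729 Ω
R = R₁ + R₂ = 1.77 Ω

1.77 Ω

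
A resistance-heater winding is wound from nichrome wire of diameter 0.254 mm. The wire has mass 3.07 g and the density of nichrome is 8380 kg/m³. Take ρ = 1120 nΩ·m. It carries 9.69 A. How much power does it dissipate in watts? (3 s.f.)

15000 W

ρ = 1120 nΩ·m = 1.12×10^-6 Ω·m
A = π(d/2)² = π(1.2700e-04 m)² = 5.0671e-08 m²
L = m/(density·A) = 0.00307/(8380×5.0671e-08) = 7.23 m
R = ρL/A = (1.12×10^-6)(7.23)/(5.0671e-08) = 159.8 Ω
P = I²R = (9.69)² × 159.8 = 15000 W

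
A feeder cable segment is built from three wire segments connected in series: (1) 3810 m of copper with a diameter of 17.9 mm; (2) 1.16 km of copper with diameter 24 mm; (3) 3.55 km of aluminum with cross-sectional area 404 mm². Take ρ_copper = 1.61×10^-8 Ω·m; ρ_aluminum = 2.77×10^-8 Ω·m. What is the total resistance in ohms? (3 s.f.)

Seg 1: A = π(d/2)² = π(8.9500e-03 m)² = 2.516e-04 m²
R_1 = (1.61×10^-8)(3810)/(2.516e-04) = 0.2438 Ω
Seg 2: A = π(d/2)² = π(1.2000e-02 m)² = 4.524e-04 m²
R_2 = (1.61×10^-8)(1160)/(4.524e-04) = 0.04128 Ω
Seg 3: A = 404 mm² = 4.040e-04 m²
R_3 = (2.77×10^-8)(3550)/(4.040e-04) = 0.2434 Ω
R_total = R_1 + R_2 + R_3 = 0.528 Ω

0.528 Ω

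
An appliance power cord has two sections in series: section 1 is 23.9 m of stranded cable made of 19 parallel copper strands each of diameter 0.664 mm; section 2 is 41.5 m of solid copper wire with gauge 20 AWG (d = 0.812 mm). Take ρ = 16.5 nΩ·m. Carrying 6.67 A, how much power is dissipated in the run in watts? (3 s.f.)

ρ = 16.5 nΩ·m = 1.65×10^-8 Ω·m
Section 1: A_strand = π(3.3200e-04)² = 3.463e-07 m²; R₁ = ρL/(N·A_s) = (1.65×10^-8)(23.9)/(19×3.463e-07) = 0.05994 Ω
Section 2: A = π(0.812/2 mm)² = π(4.0600e-04 m)² = 5.178e-07 m²
R₂ = (1.65×10^-8)(41.5)/(5.178e-07) = 1.322 Ω
R = R₁ + R₂ = 1.382 Ω
P = I²R = (6.67)² × 1.382 = 61.5 W

61.5 W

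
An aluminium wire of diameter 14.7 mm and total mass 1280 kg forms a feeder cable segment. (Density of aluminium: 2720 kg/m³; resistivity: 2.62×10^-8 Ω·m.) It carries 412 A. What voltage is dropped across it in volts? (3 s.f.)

176 V

A = π(d/2)² = π(7.3500e-03 m)² = 1.6972e-04 m²
L = m/(density·A) = 1280/(2720×1.6972e-04) = 2773 m
R = ρL/A = (2.62×10^-8)(2773)/(1.6972e-04) = 0.428 Ω
V = IR = 412 × 0.428 = 176 V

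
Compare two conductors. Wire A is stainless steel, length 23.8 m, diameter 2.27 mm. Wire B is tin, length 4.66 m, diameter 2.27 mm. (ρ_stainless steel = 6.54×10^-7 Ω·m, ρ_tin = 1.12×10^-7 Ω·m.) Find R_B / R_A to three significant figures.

R ∝ ρL/d², so R_B/R_A = (ρ_B/ρ_A) × (L_B/L_A)
= (1.12×10^-7/6.54×10^-7) × (4.66/23.8) = 0.0335

0.0335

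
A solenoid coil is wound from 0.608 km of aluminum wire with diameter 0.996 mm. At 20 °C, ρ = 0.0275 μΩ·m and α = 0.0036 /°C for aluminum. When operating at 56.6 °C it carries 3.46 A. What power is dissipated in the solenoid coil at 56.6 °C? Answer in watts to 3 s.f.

291 W

ρ = 0.0275 μΩ·m = 2.75×10^-8 Ω·m
A = π(d/2)² = π(4.9800e-04 m)² = 7.791e-07 m²
R₍20₎ = ρL/A = (2.75×10^-8)(608)/(7.791e-07) = 21.46 Ω
R₍56.6₎ = R₍20₎(1 + αΔT) = 21.46 × (1 + 0.0036×36.6) = 24.29 Ω
P = I²R = (3.46)² × 24.29 = 291 W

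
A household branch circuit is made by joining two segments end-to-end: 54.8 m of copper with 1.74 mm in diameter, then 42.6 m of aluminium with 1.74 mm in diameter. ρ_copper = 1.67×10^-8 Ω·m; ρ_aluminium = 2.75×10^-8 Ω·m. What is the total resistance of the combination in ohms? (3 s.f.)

Segment 1: A = π(d/2)² = π(8.7000e-04 m)² = 2.378e-06 m²
R₁ = ρL/A = (1.67×10^-8)(54.8)/(2.378e-06) = 0.3849 Ω
R₂ = (2.75×10^-8)(42.6)/(2.378e-06) = 0.4927 Ω
R = R₁ + R₂ = 0.878 Ω

0.878 Ω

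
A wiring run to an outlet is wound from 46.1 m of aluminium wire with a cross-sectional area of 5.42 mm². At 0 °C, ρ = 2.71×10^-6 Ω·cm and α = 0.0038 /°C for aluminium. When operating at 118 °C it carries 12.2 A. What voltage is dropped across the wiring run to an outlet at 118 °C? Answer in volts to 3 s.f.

4.07 V

ρ = 2.71×10^-6 Ω·cm = 2.71×10^-8 Ω·m
A = 5.42 mm² = 5.420e-06 m²
R₍0₎ = ρL/A = (2.71×10^-8)(46.1)/(5.420e-06) = 0.2305 Ω
R₍118₎ = R₍0₎(1 + αΔT) = 0.2305 × (1 + 0.0038×118) = 0.3339 Ω
V = IR = 12.2 × 0.3339 = 4.07 V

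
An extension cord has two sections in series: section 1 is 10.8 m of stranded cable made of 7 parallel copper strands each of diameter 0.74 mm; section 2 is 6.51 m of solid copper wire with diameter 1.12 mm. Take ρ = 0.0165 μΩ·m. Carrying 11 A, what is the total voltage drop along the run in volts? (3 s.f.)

ρ = 0.0165 μΩ·m = 1.65×10^-8 Ω·m
Section 1: A_strand = π(3.7000e-04)² = 4.301e-07 m²; R₁ = ρL/(N·A_s) = (1.65×10^-8)(10.8)/(7×4.301e-07) = 0.05919 Ω
Section 2: A = π(d/2)² = π(5.6000e-04 m)² = 9.852e-07 m²
R₂ = (1.65×10^-8)(6.51)/(9.852e-07) = 0.109 Ω
R = R₁ + R₂ = 0.1682 Ω
V = IR = 11 × 0.1682 = 1.85 V

1.85 V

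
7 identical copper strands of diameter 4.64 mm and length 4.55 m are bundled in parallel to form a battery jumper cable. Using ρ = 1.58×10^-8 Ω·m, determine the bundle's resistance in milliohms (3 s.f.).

A_strand = π(2.3200e-03 m)² = 1.691e-05 m²
R_strand = ρL/A = (1.58×10^-8)(4.55)/(1.691e-05) = 0.004252 Ω
R_total = R_strand/N = 0.004252/7 = 0.607 mΩ

0.607 mΩ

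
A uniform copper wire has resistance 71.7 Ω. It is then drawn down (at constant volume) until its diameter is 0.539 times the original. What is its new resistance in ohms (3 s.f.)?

850 Ω

Volume constant ⇒ L' = L/r² with r = 0.539. R' = ρL'/A' = ρ(L/r²)/(πr²d₀²/4) = R/r⁴.
R' = 11.85 × 71.7 = 850 Ω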